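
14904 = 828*18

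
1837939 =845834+992105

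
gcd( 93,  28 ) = 1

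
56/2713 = 56/2713 = 0.02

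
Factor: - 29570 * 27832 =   -  2^4 * 5^1 * 7^2*71^1*2957^1 = - 822992240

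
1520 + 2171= 3691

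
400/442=200/221 = 0.90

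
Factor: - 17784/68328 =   -  19/73 = - 19^1 *73^( - 1)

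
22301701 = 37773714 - 15472013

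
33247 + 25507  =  58754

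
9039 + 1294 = 10333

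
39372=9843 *4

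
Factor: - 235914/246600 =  - 287/300  =  - 2^(  -  2)*3^ (-1 )*5^(-2) *7^1*41^1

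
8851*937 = 8293387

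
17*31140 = 529380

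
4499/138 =32+ 83/138 = 32.60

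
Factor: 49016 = 2^3*11^1*557^1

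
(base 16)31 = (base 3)1211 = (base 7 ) 100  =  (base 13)3a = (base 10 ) 49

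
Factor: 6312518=2^1*3156259^1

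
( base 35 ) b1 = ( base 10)386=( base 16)182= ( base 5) 3021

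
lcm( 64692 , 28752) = 258768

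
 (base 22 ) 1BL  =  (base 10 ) 747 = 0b1011101011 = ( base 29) PM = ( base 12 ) 523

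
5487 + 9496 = 14983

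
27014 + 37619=64633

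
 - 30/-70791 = 10/23597 =0.00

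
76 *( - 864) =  - 65664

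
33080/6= 5513+1/3 = 5513.33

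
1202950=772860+430090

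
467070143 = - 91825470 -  - 558895613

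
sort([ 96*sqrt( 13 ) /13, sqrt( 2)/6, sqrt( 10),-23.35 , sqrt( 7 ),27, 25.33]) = [-23.35,sqrt (2)/6, sqrt (7 ),sqrt(10 ), 25.33, 96*sqrt( 13 )/13 , 27]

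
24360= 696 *35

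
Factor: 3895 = 5^1  *19^1 *41^1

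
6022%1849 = 475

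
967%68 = 15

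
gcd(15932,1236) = 4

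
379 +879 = 1258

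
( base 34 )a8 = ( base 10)348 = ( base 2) 101011100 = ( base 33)AI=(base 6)1340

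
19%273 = 19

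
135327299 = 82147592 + 53179707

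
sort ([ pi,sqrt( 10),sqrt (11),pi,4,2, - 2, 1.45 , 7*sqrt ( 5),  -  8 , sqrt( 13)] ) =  [ - 8, - 2, 1.45, 2, pi,pi,sqrt( 10), sqrt(11), sqrt( 13), 4, 7*sqrt(5 )]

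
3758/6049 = 3758/6049 =0.62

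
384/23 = 16 + 16/23 =16.70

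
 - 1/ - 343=1/343  =  0.00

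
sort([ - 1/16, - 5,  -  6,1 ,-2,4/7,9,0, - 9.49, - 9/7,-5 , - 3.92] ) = [ - 9.49, -6 , - 5, -5,-3.92,- 2  , - 9/7 ,  -  1/16,0,4/7, 1,  9] 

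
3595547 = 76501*47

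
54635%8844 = 1571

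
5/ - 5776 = - 1 + 5771/5776=- 0.00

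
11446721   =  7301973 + 4144748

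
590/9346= 295/4673   =  0.06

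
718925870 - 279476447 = 439449423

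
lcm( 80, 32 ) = 160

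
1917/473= 1917/473 = 4.05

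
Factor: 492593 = 281^1*1753^1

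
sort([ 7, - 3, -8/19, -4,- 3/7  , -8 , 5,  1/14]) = [  -  8,-4, - 3, - 3/7, - 8/19, 1/14, 5,7 ]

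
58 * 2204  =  127832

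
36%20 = 16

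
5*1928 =9640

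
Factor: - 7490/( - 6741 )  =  2^1*3^ ( - 2 )*5^1 = 10/9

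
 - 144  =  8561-8705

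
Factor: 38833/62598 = 2^( - 1)*3^(-1)*10433^ (-1) * 38833^1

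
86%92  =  86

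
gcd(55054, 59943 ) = 1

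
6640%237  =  4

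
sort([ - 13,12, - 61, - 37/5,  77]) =[ - 61, - 13, - 37/5, 12,77 ] 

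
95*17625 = 1674375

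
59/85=59/85 = 0.69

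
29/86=29/86= 0.34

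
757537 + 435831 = 1193368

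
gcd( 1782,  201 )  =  3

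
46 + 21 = 67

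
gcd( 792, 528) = 264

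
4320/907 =4 + 692/907 = 4.76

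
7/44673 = 7/44673=0.00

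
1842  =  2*921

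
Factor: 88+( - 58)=2^1*3^1*5^1 = 30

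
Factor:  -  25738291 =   -  3911^1*6581^1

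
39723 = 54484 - 14761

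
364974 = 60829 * 6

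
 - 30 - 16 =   -  46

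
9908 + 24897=34805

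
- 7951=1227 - 9178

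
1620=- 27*( - 60 )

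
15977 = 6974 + 9003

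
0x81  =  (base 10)129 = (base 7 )243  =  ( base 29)4d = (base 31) 45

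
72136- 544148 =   -  472012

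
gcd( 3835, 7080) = 295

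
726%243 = 240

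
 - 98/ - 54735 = 98/54735=0.00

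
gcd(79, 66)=1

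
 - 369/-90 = 41/10= 4.10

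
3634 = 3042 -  - 592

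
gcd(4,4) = 4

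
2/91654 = 1/45827 = 0.00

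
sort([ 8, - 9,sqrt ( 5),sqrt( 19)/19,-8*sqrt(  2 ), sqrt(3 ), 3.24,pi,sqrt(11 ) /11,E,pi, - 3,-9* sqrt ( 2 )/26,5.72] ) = [ - 8*sqrt( 2), - 9,-3, - 9*sqrt( 2) /26,sqrt (19) /19, sqrt( 11) /11, sqrt( 3),sqrt( 5),E,  pi,pi,3.24,5.72, 8]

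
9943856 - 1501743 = 8442113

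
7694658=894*8607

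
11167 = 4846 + 6321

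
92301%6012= 2121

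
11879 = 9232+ 2647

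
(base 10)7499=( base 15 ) 234e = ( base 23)E41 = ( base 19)11ed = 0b1110101001011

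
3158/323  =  3158/323 = 9.78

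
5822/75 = 77 + 47/75 = 77.63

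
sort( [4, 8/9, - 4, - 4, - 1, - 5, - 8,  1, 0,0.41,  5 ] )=[ - 8, - 5,- 4, - 4, - 1,0, 0.41, 8/9, 1,4, 5]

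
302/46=6+ 13/23 = 6.57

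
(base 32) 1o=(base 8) 70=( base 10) 56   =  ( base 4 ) 320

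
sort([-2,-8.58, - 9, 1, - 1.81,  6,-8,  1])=[ - 9, - 8.58, - 8, - 2, - 1.81,1 , 1, 6]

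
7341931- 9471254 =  - 2129323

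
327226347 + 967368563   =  1294594910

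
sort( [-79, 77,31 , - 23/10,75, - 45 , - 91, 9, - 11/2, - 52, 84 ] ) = [- 91, -79, - 52, - 45,- 11/2, - 23/10,9, 31,75, 77,84]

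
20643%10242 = 159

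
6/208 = 3/104 = 0.03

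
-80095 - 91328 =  - 171423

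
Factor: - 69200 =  - 2^4*5^2 * 173^1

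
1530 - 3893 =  - 2363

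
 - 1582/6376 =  -1 + 2397/3188 = - 0.25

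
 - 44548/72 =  - 619 + 5/18= - 618.72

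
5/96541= 5/96541 = 0.00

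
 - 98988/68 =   -  1456 + 5/17= -1455.71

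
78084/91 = 858 + 6/91  =  858.07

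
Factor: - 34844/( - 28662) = 2^1*3^( - 1)  *17^( - 1)*31^1 = 62/51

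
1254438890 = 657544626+596894264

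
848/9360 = 53/585  =  0.09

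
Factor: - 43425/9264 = -75/16 = -  2^(-4 )*3^1 * 5^2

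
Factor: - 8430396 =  - 2^2 * 3^1*13^2*4157^1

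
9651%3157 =180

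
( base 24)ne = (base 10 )566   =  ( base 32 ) hm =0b1000110110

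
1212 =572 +640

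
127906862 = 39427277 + 88479585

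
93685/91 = 1029+ 46/91= 1029.51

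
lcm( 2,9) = 18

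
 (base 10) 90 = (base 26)3C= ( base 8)132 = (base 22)42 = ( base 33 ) 2o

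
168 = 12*14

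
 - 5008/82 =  - 2504/41 = - 61.07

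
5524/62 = 89+3/31 = 89.10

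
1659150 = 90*18435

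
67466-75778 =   -  8312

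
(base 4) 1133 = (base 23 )43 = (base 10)95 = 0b1011111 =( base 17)5a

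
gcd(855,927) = 9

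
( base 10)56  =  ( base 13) 44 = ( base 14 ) 40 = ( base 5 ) 211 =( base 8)70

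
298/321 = 298/321 = 0.93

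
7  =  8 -1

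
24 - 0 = 24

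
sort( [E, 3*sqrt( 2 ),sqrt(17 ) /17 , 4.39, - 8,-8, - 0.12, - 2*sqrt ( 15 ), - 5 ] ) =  [ - 8,  -  8, - 2*sqrt( 15) , - 5, - 0.12, sqrt(17)/17,E,3*sqrt( 2),4.39]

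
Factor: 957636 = 2^2 * 3^3*8867^1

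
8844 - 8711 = 133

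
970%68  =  18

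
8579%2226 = 1901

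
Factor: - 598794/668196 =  - 371/414= - 2^(  -  1)*3^( - 2 ) * 7^1 * 23^(  -  1)*53^1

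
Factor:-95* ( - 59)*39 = 218595 = 3^1*5^1*13^1*19^1*59^1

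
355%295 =60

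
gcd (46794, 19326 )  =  6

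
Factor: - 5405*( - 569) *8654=2^1*5^1 * 23^1*47^1*569^1*4327^1 = 26614901030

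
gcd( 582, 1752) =6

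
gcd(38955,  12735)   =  15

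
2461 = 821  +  1640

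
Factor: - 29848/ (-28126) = 2^2*7^( - 2 )* 13^1=52/49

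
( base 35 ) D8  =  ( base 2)111001111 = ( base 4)13033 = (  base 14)251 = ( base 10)463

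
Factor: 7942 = 2^1*11^1*19^2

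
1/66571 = 1/66571 = 0.00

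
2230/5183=2230/5183 = 0.43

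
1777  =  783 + 994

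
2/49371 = 2/49371 = 0.00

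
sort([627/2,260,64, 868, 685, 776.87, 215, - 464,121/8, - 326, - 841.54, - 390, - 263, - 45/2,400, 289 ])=[-841.54, - 464, - 390, - 326, -263, - 45/2, 121/8,64,215,260,289, 627/2,400,685,776.87 , 868 ] 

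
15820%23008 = 15820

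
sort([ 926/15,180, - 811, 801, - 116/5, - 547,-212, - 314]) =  [-811, - 547,  -  314, -212, - 116/5 , 926/15, 180,801] 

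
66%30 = 6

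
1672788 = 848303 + 824485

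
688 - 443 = 245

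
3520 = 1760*2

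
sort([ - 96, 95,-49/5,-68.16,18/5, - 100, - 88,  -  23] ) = [ - 100, - 96,-88, - 68.16, - 23, - 49/5,18/5,95 ]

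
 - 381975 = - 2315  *165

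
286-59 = 227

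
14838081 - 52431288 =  - 37593207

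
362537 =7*51791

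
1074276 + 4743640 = 5817916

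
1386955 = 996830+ 390125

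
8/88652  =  2/22163 = 0.00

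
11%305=11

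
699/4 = 699/4 = 174.75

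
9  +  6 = 15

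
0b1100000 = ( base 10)96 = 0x60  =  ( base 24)40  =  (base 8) 140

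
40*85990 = 3439600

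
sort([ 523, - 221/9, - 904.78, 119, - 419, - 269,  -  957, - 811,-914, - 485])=[ - 957, - 914 , - 904.78, - 811,-485, - 419,- 269, - 221/9,119, 523 ]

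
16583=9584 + 6999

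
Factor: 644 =2^2*7^1*23^1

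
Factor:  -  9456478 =-2^1*4728239^1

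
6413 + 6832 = 13245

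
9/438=3/146 = 0.02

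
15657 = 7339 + 8318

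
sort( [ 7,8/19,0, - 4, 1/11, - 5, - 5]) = [  -  5, - 5, - 4, 0, 1/11,8/19, 7]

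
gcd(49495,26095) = 5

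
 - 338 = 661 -999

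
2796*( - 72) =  - 201312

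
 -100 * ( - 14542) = 1454200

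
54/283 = 54/283 = 0.19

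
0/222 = 0=0.00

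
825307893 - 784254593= 41053300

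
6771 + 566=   7337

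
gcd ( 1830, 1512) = 6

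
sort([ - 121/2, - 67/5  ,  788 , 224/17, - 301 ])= [ - 301, - 121/2 , - 67/5,224/17,  788]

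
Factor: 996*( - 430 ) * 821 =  - 351617880 = - 2^3 *3^1 * 5^1*43^1*83^1*821^1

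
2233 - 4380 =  - 2147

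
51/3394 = 51/3394 = 0.02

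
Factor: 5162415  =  3^1*5^1*344161^1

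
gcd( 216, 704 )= 8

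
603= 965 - 362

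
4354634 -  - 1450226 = 5804860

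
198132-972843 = -774711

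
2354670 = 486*4845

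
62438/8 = 31219/4=7804.75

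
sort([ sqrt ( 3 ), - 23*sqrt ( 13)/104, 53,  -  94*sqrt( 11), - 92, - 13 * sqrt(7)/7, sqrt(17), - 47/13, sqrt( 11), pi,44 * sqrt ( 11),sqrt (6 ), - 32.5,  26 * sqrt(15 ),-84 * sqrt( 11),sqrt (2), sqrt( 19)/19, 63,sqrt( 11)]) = [-94 *sqrt (11 ), - 84 * sqrt(11),-92, - 32.5,- 13*sqrt ( 7)/7,  -  47/13, - 23*sqrt (13)/104,sqrt(19)/19,sqrt(2 ), sqrt(3),sqrt ( 6),  pi,sqrt( 11 ), sqrt( 11 ) , sqrt( 17 ), 53,63,  26*sqrt( 15 ), 44 * sqrt(11 )] 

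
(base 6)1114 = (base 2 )100000110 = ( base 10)262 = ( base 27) 9J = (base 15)127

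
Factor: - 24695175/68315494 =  - 2^(  -  1)*3^1* 5^2*13^(-1)*329269^1*2627519^( - 1)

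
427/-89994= - 427/89994 = - 0.00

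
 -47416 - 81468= - 128884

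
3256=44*74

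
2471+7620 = 10091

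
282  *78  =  21996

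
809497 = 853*949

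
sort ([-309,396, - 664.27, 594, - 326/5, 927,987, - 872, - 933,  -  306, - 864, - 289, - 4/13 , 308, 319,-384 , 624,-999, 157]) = [-999, - 933, - 872, - 864 , - 664.27,-384,- 309,-306,-289,-326/5, - 4/13, 157, 308,  319, 396,594, 624,927,987]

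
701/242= 701/242=2.90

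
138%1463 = 138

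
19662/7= 2808 + 6/7 = 2808.86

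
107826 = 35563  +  72263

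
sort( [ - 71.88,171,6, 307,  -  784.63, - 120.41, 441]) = [  -  784.63, - 120.41, -71.88,  6,171, 307, 441]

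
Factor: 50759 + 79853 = 130612 =2^2 * 32653^1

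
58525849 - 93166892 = - 34641043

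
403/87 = 4  +  55/87 = 4.63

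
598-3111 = -2513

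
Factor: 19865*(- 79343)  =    -  5^1 * 11^1*29^1*137^1*7213^1 = - 1576148695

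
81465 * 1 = 81465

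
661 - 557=104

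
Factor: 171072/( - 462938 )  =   - 2^5*3^5*7^( -1 )*11^1*43^ (-1) * 769^(-1) = - 85536/231469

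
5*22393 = 111965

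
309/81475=309/81475 = 0.00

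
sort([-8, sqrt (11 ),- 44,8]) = [ - 44, - 8, sqrt (11), 8]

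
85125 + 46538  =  131663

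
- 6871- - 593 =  - 6278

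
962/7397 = 74/569 =0.13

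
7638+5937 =13575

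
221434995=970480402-749045407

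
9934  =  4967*2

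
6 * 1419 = 8514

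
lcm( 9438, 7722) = 84942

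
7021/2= 7021/2 = 3510.50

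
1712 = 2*856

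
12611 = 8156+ 4455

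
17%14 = 3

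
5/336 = 5/336 = 0.01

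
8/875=8/875 = 0.01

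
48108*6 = 288648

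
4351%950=551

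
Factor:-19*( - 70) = 1330 =2^1 * 5^1*7^1 *19^1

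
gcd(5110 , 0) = 5110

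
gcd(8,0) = 8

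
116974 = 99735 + 17239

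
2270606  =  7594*299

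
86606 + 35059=121665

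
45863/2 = 22931 + 1/2 =22931.50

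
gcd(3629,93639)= 1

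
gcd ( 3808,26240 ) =32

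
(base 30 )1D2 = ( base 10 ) 1292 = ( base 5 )20132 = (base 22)2eg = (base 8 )2414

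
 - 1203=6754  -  7957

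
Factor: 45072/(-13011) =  -2^4*3^1*313^1*4337^ (-1) = - 15024/4337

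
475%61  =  48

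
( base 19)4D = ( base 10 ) 89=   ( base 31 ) 2R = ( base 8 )131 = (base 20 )49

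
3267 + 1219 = 4486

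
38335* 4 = 153340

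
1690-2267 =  - 577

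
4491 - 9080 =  -4589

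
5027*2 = 10054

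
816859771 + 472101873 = 1288961644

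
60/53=1  +  7/53 = 1.13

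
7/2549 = 7/2549 =0.00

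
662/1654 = 331/827 = 0.40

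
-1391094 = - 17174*81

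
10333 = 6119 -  - 4214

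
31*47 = 1457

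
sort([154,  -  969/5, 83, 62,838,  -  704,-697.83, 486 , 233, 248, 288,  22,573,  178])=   [ - 704,  -  697.83,-969/5,22, 62, 83, 154, 178,233, 248 , 288, 486, 573 , 838]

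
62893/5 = 12578 + 3/5 =12578.60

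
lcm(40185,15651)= 1486845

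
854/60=14+7/30  =  14.23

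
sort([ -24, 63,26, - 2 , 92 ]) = [-24,-2,  26,63,92]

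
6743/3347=2+49/3347 = 2.01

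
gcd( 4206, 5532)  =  6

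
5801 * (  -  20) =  - 116020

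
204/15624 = 17/1302 = 0.01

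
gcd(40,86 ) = 2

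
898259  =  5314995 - 4416736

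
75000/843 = 88  +  272/281 = 88.97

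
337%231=106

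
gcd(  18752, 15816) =8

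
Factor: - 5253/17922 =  - 17/58 = - 2^( - 1)*17^1 * 29^ ( - 1 ) 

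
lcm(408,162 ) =11016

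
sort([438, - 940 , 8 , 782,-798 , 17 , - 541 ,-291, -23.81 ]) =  [ - 940, - 798, - 541,  -  291, - 23.81,8,17 , 438  ,  782 ] 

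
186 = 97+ 89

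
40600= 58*700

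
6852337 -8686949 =-1834612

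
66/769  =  66/769 = 0.09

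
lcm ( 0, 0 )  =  0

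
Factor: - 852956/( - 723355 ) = 2^2*5^( - 1 ) * 13^1  *  47^1*349^1*144671^( - 1 ) 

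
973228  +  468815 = 1442043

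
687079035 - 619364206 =67714829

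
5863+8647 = 14510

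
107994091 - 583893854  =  -475899763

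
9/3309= 3/1103= 0.00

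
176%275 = 176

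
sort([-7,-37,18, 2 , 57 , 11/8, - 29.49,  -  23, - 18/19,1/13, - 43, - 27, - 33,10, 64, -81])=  [ - 81, - 43, - 37, - 33,- 29.49, - 27,-23, - 7, - 18/19,1/13 , 11/8,2,10,18,57,64 ]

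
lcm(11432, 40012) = 80024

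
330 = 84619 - 84289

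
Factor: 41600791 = 31^1*173^1*7757^1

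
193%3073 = 193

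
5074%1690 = 4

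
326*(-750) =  - 244500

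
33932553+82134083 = 116066636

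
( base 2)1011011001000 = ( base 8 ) 13310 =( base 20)EBC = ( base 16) 16C8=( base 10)5832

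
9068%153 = 41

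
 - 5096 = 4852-9948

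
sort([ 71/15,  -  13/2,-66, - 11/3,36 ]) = [- 66, - 13/2 , - 11/3, 71/15,36]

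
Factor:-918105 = - 3^1*5^1*97^1 * 631^1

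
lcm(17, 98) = 1666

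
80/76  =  1+ 1/19=   1.05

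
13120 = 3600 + 9520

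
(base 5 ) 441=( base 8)171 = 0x79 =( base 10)121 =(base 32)3p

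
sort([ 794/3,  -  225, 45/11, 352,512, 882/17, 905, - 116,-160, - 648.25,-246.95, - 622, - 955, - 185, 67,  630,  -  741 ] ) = [-955,-741,-648.25, - 622,- 246.95, - 225,  -  185, - 160, - 116, 45/11 , 882/17,67,794/3,352, 512,630, 905 ]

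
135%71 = 64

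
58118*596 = 34638328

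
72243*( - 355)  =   - 25646265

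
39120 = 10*3912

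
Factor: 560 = 2^4*5^1*7^1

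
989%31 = 28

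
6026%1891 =353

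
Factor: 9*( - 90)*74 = - 59940  =  - 2^2*3^4*5^1*37^1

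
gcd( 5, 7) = 1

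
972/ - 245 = -4 + 8/245 = - 3.97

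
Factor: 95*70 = 6650 = 2^1 * 5^2  *7^1 * 19^1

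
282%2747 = 282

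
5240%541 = 371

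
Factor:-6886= - 2^1*11^1 * 313^1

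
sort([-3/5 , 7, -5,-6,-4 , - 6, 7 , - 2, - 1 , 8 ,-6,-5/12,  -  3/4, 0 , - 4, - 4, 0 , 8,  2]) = [-6, - 6 , - 6 , - 5 ,- 4, - 4,  -  4,-2 ,-1,-3/4, - 3/5,- 5/12,0, 0, 2, 7,7,8,8]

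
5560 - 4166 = 1394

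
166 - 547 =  -381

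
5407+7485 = 12892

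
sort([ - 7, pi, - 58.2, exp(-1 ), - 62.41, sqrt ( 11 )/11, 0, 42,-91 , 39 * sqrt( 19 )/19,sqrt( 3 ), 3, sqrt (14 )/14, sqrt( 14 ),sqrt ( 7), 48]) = [-91,-62.41, - 58.2,  -  7, 0,sqrt (14 ) /14,sqrt( 11 )/11, exp( - 1 ), sqrt( 3 ),  sqrt( 7),3, pi, sqrt(14 ),  39*sqrt (19 )/19, 42,48]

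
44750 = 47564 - 2814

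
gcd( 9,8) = 1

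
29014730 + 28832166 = 57846896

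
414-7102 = -6688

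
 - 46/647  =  - 1 + 601/647= - 0.07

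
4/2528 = 1/632= 0.00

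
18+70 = 88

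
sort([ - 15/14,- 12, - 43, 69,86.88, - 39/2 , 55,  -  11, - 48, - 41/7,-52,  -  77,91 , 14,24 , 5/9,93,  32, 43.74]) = [-77, -52, - 48 ,  -  43, - 39/2, - 12,-11, - 41/7, - 15/14, 5/9,14,  24,32,43.74,55, 69,86.88, 91,93 ]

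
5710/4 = 2855/2= 1427.50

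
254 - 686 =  -432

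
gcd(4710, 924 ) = 6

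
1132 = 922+210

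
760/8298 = 380/4149= 0.09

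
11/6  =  1 + 5/6 = 1.83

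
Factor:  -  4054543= - 19^1 * 213397^1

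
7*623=4361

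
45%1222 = 45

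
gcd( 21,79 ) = 1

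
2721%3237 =2721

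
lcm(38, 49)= 1862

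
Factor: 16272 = 2^4*3^2 * 113^1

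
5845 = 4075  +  1770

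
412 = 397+15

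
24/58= 12/29 = 0.41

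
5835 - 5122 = 713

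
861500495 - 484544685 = 376955810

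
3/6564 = 1/2188 = 0.00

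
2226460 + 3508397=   5734857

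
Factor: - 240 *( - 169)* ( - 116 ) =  - 2^6*3^1*5^1 *13^2*29^1 = - 4704960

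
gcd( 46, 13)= 1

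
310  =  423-113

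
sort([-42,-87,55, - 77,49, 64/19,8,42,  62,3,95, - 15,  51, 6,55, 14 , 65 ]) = [- 87, - 77,  -  42, - 15,  3, 64/19,6,8,14, 42,49,51,55 , 55,62,65 , 95 ] 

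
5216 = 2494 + 2722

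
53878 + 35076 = 88954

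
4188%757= 403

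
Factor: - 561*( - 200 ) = 112200 = 2^3* 3^1 * 5^2*11^1*17^1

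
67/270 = 67/270 = 0.25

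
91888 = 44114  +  47774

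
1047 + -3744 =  - 2697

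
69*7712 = 532128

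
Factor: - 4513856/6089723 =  - 2^6*17^ ( - 1) * 70529^1*358219^(  -  1 ) 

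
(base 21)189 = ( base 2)1001101010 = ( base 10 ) 618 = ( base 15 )2B3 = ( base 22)162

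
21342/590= 36+51/295 = 36.17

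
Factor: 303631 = 113^1 * 2687^1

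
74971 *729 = 54653859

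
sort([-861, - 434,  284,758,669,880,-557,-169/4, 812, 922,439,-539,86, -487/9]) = [ - 861,-557,-539, - 434,-487/9,-169/4,86,284,439 , 669,758,  812, 880, 922] 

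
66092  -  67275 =-1183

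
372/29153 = 372/29153 = 0.01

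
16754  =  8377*2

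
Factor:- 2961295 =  - 5^1*37^1*16007^1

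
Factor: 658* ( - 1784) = -2^4*7^1*47^1*223^1 = - 1173872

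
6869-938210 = -931341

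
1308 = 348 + 960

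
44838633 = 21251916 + 23586717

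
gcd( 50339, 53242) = 1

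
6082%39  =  37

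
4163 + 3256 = 7419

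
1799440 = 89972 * 20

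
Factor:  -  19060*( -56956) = 2^4*5^1 * 29^1*491^1*953^1  =  1085581360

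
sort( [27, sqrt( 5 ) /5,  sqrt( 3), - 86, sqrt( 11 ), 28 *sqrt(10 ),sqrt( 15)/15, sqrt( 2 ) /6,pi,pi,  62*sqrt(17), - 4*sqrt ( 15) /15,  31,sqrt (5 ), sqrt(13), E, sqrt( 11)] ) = [ - 86, - 4*sqrt( 15 ) /15,sqrt ( 2 ) /6,sqrt(15 ) /15,sqrt(5)/5 , sqrt( 3),sqrt(5),E,pi, pi,sqrt( 11),sqrt(11), sqrt( 13 )  ,  27,  31,  28*sqrt(10 ),62*sqrt(17) ]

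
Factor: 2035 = 5^1*11^1*37^1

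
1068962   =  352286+716676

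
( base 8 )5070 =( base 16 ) A38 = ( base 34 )28w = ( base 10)2616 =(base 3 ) 10120220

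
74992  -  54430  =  20562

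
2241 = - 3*( - 747)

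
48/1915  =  48/1915 = 0.03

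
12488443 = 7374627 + 5113816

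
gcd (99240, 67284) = 12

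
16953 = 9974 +6979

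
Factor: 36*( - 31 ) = -2^2 * 3^2*31^1 = - 1116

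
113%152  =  113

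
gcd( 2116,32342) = 2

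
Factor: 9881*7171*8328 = 590094189528 = 2^3 * 3^1*41^1*71^1*101^1*241^1*347^1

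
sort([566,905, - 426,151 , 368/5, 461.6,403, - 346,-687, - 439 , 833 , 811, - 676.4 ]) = [ - 687, - 676.4, - 439,  -  426  , - 346, 368/5,151,403,461.6, 566,811,833, 905] 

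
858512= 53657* 16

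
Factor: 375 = 3^1*5^3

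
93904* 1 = 93904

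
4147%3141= 1006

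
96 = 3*32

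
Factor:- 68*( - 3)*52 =10608 = 2^4*3^1*13^1*17^1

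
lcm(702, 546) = 4914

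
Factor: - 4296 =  - 2^3*3^1  *  179^1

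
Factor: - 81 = - 3^4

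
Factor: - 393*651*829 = - 3^2*7^1*31^1*131^1 * 829^1  =  - 212093847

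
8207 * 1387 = 11383109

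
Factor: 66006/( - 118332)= - 2^( - 1)*173^( - 1 )*193^1 = - 193/346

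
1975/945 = 395/189  =  2.09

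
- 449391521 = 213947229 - 663338750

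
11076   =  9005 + 2071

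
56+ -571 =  - 515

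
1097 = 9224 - 8127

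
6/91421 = 6/91421 = 0.00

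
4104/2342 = 2052/1171 = 1.75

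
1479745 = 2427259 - 947514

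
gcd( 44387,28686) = 7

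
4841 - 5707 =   -  866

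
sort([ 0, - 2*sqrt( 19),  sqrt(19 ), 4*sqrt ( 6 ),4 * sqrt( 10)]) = [ - 2 * sqrt ( 19),0,  sqrt( 19) , 4 * sqrt(6), 4*sqrt( 10)] 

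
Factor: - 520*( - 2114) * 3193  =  3510001040 = 2^4*5^1*7^1*13^1 * 31^1*103^1*151^1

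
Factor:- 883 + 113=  - 770 =- 2^1*5^1*7^1*11^1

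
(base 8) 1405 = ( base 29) qj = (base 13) 476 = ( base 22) 1D3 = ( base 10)773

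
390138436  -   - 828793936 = 1218932372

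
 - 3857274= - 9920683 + 6063409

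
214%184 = 30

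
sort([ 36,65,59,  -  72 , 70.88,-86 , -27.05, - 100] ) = [ - 100, - 86,-72, - 27.05, 36, 59, 65, 70.88 ] 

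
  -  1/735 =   -  1+734/735  =  - 0.00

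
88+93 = 181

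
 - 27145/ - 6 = 27145/6 = 4524.17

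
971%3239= 971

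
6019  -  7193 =-1174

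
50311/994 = 50 + 611/994 = 50.61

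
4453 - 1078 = 3375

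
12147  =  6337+5810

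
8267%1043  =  966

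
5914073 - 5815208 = 98865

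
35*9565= 334775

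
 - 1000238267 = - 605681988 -394556279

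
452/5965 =452/5965 = 0.08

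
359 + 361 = 720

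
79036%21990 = 13066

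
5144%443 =271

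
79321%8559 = 2290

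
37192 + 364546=401738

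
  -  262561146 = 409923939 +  - 672485085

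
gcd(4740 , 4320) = 60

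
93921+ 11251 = 105172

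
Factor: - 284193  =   - 3^2 * 7^1* 13^1  *  347^1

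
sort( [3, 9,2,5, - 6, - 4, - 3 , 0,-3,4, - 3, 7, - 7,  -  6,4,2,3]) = [- 7 , - 6, - 6,-4,  -  3,-3, - 3, 0,2,2, 3,3,4, 4, 5, 7, 9 ]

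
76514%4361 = 2377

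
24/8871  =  8/2957 = 0.00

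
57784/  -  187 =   -  57784/187 = - 309.01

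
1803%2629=1803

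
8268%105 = 78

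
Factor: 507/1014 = 2^( - 1) = 1/2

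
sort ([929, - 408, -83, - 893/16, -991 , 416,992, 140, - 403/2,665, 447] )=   [-991, - 408, - 403/2, - 83,-893/16,140,416, 447,665,929,  992]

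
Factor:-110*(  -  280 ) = 30800  =  2^4*5^2*7^1 * 11^1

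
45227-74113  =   - 28886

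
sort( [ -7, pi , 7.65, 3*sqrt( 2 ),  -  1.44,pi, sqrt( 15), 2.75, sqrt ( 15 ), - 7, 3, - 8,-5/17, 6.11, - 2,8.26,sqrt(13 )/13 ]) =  [ - 8 , - 7, - 7,-2, - 1.44, - 5/17, sqrt(13)/13 , 2.75, 3,pi,pi  ,  sqrt ( 15),  sqrt ( 15 ), 3*sqrt( 2),  6.11 , 7.65,8.26]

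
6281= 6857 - 576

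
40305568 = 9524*4232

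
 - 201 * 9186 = -1846386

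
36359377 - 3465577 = 32893800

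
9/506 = 9/506 = 0.02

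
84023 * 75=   6301725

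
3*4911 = 14733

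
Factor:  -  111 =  - 3^1*37^1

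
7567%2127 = 1186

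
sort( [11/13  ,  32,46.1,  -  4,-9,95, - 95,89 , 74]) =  [ - 95 ,-9,-4,11/13, 32, 46.1, 74, 89, 95 ]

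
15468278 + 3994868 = 19463146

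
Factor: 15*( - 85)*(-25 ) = 31875= 3^1 * 5^4*17^1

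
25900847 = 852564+25048283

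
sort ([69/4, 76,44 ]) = [69/4, 44,76]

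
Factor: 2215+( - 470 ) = 5^1 * 349^1 = 1745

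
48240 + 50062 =98302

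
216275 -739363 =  - 523088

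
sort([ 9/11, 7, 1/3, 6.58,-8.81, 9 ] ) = [ - 8.81, 1/3,9/11, 6.58, 7, 9]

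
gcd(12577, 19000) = 1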